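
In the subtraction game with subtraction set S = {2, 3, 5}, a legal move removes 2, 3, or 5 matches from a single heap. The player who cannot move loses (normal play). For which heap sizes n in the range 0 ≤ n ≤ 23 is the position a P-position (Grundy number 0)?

0, 1, 7, 8, 14, 15, 21, 22

n :  0  1  2  3  4  5  6  7  8  9 10 11 12 13 14 15 16 17 18 19 20 21 22 23
G :  0  0  1  1  2  2  3  0  0  1  1  2  2  3  0  0  1  1  2  2  3  0  0  1
P-positions are exactly the n with G(n) = 0.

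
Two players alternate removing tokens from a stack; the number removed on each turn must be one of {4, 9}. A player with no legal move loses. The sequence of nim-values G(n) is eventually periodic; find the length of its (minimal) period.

13

G(0) = 0
G(1) = mex{} = 0
G(2) = mex{} = 0
G(3) = mex{} = 0
G(4) = mex{0} = 1
G(5) = mex{0} = 1
G(6) = mex{0} = 1
G(7) = mex{0} = 1
G(8) = mex{1} = 0
G(9) = mex{1,0} = 2
G(10) = mex{1,0} = 2
G(11) = mex{1,0} = 2
G(12) = mex{0,0} = 1
G(13) = mex{2,1} = 0
G(14) = mex{2,1} = 0
G(15) = mex{2,1} = 0
G(16) = mex{1,1} = 0
G(17) = mex{0,0} = 1
G(18) = mex{0,2} = 1
G(19) = mex{0,2} = 1
G(20) = mex{0,2} = 1
G(21) = mex{1,1} = 0
G(22) = mex{1,0} = 2
G(23) = mex{1,0} = 2
G(24) = mex{1,0} = 2
G(25) = mex{0,0} = 1
G(26) = mex{2,1} = 0
G(27) = mex{2,1} = 0
G(n+13) = G(n) holds for n = 0,…,8 (a full window of length max(S) = 9), so the sequence is purely periodic with period 13.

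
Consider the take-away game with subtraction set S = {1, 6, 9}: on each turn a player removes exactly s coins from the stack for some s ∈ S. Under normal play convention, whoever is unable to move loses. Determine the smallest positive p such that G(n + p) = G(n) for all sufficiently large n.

n :  0  1  2  3  4  5  6  7  8  9 10 11 12 13 14 15 16 17 18 19 20 21 22 23 24 25 26
G :  0  1  0  1  0  1  2  0  1  2  3  2  0  1  0  1  2  0  1  0  1  2  0  1  0  1  2
From n = 11 onward G(n+5) = G(n); since this holds over max(S) = 9 consecutive positions the period is 5 (pre-period 11).

5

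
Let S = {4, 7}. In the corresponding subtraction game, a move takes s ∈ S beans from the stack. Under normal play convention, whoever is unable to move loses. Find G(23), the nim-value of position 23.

G(0) = 0
G(1) = mex{} = 0
G(2) = mex{} = 0
G(3) = mex{} = 0
G(4) = mex{0} = 1
G(5) = mex{0} = 1
G(6) = mex{0} = 1
G(7) = mex{0,0} = 1
G(8) = mex{1,0} = 2
G(9) = mex{1,0} = 2
G(10) = mex{1,0} = 2
G(11) = mex{1,1} = 0
G(12) = mex{2,1} = 0
G(13) = mex{2,1} = 0
G(14) = mex{2,1} = 0
G(15) = mex{0,2} = 1
G(16) = mex{0,2} = 1
G(17) = mex{0,2} = 1
G(18) = mex{0,0} = 1
G(19) = mex{1,0} = 2
G(20) = mex{1,0} = 2
G(21) = mex{1,0} = 2
G(22) = mex{1,1} = 0
G(23) = mex{2,1} = 0

0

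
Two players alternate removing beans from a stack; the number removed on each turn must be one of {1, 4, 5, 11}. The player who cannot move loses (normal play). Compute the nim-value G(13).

3

G(0) = 0
G(1) = mex{0} = 1
G(2) = mex{1} = 0
G(3) = mex{0} = 1
G(4) = mex{1,0} = 2
G(5) = mex{2,1,0} = 3
G(6) = mex{3,0,1} = 2
G(7) = mex{2,1,0} = 3
G(8) = mex{3,2,1} = 0
G(9) = mex{0,3,2} = 1
G(10) = mex{1,2,3} = 0
G(11) = mex{0,3,2,0} = 1
G(12) = mex{1,0,3,1} = 2
G(13) = mex{2,1,0,0} = 3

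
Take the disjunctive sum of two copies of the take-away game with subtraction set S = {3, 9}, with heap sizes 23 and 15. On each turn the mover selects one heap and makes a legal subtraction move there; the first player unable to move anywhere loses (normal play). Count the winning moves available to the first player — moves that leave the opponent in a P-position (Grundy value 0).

0

All heaps use S = {3, 9}:
n :  0  1  2  3  4  5  6  7  8  9 10 11 12 13 14 15 16 17 18 19 20 21 22 23
G :  0  0  0  1  1  1  0  0  0  1  1  1  0  0  0  1  1  1  0  0  0  1  1  1
Heap A: G(23) = 1.
Heap B: G(15) = 1.
Combined Grundy value = 1 ⊕ 1 = 0.
A winning move leaves total XOR = 0, i.e. changes one component's Grundy value g to g ⊕ X where X is the current total.
Heap A: target g' = 1⊕0 = 1, but every legal move changes the Grundy value (mex property), so 0 moves.
Heap B: target g' = 1⊕0 = 1, but every legal move changes the Grundy value (mex property), so 0 moves.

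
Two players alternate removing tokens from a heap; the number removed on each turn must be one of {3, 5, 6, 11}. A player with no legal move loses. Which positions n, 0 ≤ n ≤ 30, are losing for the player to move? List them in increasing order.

0, 1, 2, 9, 10, 17, 18, 19, 26, 27

n :  0  1  2  3  4  5  6  7  8  9 10 11 12 13 14 15 16 17 18 19 20 21 22 23 24 25 26 27 28 29 30
G :  0  0  0  1  1  1  2  2  2  0  0  3  1  1  4  2  2  0  0  0  1  1  1  2  2  2  0  0  3  1  1
P-positions are exactly the n with G(n) = 0.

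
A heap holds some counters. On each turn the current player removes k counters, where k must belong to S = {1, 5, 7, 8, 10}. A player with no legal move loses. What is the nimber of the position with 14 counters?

2

G(0) = 0
G(1) = mex{0} = 1
G(2) = mex{1} = 0
G(3) = mex{0} = 1
G(4) = mex{1} = 0
G(5) = mex{0,0} = 1
G(6) = mex{1,1} = 0
G(7) = mex{0,0,0} = 1
G(8) = mex{1,1,1,0} = 2
G(9) = mex{2,0,0,1} = 3
G(10) = mex{3,1,1,0,0} = 2
G(11) = mex{2,0,0,1,1} = 3
G(12) = mex{3,1,1,0,0} = 2
G(13) = mex{2,2,0,1,1} = 3
G(14) = mex{3,3,1,0,0} = 2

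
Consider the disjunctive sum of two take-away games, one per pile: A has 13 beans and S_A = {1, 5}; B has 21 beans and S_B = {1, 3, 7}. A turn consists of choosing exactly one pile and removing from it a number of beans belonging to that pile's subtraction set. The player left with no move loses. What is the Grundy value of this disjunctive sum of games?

0

Pile A, S = {1, 5}:
n :  0  1  2  3  4  5  6  7  8  9 10 11 12 13
G :  0  1  0  1  0  1  0  1  0  1  0  1  0  1
G_A(13) = 1.
Pile B, S = {1, 3, 7}:
G(0) = 0
G(1) = mex{0} = 1
G(2) = mex{1} = 0
G(3) = mex{0,0} = 1
G(4) = mex{1,1} = 0
G(5) = mex{0,0} = 1
G(6) = mex{1,1} = 0
G(7) = mex{0,0,0} = 1
G(8) = mex{1,1,1} = 0
G(9) = mex{0,0,0} = 1
G(10) = mex{1,1,1} = 0
G(11) = mex{0,0,0} = 1
G(12) = mex{1,1,1} = 0
G(13) = mex{0,0,0} = 1
G(14) = mex{1,1,1} = 0
G(15) = mex{0,0,0} = 1
G(16) = mex{1,1,1} = 0
G(17) = mex{0,0,0} = 1
G(18) = mex{1,1,1} = 0
G(19) = mex{0,0,0} = 1
G(20) = mex{1,1,1} = 0
G(21) = mex{0,0,0} = 1
G_B(21) = 1.
Combined Grundy value = 1 ⊕ 1 = 0.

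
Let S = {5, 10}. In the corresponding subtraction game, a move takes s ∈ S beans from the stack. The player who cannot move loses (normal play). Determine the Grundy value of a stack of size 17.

0

n :  0  1  2  3  4  5  6  7  8  9 10 11 12 13 14 15 16 17
G :  0  0  0  0  0  1  1  1  1  1  2  2  2  2  2  0  0  0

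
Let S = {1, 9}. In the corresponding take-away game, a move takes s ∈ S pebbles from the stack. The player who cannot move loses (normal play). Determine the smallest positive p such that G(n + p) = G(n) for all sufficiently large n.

2

n :  0  1  2  3  4  5  6  7  8  9 10 11 12 13 14
G :  0  1  0  1  0  1  0  1  0  1  0  1  0  1  0
G(n+2) = G(n) holds for n = 0,…,8 (a full window of length max(S) = 9), so the sequence is purely periodic with period 2.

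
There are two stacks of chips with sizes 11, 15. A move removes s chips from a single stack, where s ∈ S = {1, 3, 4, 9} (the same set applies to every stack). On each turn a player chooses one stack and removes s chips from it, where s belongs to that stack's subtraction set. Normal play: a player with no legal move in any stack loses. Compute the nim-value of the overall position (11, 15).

3

All stacks use S = {1, 3, 4, 9}:
n :  0  1  2  3  4  5  6  7  8  9 10 11 12 13 14 15
G :  0  1  0  1  2  3  2  0  1  4  3  2  0  1  0  1
Stack A: G(11) = 2.
Stack B: G(15) = 1.
Combined Grundy value = 2 ⊕ 1 = 3.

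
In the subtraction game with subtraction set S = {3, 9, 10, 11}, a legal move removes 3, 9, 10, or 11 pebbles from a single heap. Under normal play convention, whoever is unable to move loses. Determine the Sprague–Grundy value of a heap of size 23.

n :  0  1  2  3  4  5  6  7  8  9 10 11 12 13 14 15 16 17 18 19 20 21 22 23
G :  0  0  0  1  1  1  0  0  0  1  1  1  2  2  0  3  3  1  2  2  0  0  0  1

1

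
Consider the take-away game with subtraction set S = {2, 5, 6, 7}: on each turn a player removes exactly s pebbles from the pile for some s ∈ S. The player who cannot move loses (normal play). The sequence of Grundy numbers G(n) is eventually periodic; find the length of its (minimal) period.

n :  0  1  2  3  4  5  6  7  8  9 10 11 12 13 14 15 16 17 18 19 20 21 22 23 24 25
G :  0  0  1  1  0  2  1  3  2  2  3  3  0  0  1  1  0  2  1  3  2  2  3  3  0  0
G(n+12) = G(n) holds for n = 0,…,6 (a full window of length max(S) = 7), so the sequence is purely periodic with period 12.

12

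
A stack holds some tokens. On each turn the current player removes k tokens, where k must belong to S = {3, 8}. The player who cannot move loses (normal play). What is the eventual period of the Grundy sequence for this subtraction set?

11

G(0) = 0
G(1) = mex{} = 0
G(2) = mex{} = 0
G(3) = mex{0} = 1
G(4) = mex{0} = 1
G(5) = mex{0} = 1
G(6) = mex{1} = 0
G(7) = mex{1} = 0
G(8) = mex{1,0} = 2
G(9) = mex{0,0} = 1
G(10) = mex{0,0} = 1
G(11) = mex{2,1} = 0
G(12) = mex{1,1} = 0
G(13) = mex{1,1} = 0
G(14) = mex{0,0} = 1
G(15) = mex{0,0} = 1
G(16) = mex{0,2} = 1
G(17) = mex{1,1} = 0
G(18) = mex{1,1} = 0
G(19) = mex{1,0} = 2
G(20) = mex{0,0} = 1
G(21) = mex{0,0} = 1
G(22) = mex{2,1} = 0
G(23) = mex{1,1} = 0
G(n+11) = G(n) holds for n = 0,…,7 (a full window of length max(S) = 8), so the sequence is purely periodic with period 11.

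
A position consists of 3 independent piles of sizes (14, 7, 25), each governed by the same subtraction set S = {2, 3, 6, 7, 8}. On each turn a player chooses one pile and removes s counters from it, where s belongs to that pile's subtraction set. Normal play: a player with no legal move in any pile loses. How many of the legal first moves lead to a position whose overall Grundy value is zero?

2

All piles use S = {2, 3, 6, 7, 8}:
G(0) = 0
G(1) = mex{} = 0
G(2) = mex{0} = 1
G(3) = mex{0,0} = 1
G(4) = mex{1,0} = 2
G(5) = mex{1,1} = 0
G(6) = mex{2,1,0} = 3
G(7) = mex{0,2,0,0} = 1
G(8) = mex{3,0,1,0,0} = 2
G(9) = mex{1,3,1,1,0} = 2
G(10) = mex{2,1,2,1,1} = 0
G(11) = mex{2,2,0,2,1} = 3
G(12) = mex{0,2,3,0,2} = 1
G(13) = mex{3,0,1,3,0} = 2
G(14) = mex{1,3,2,1,3} = 0
G(15) = mex{2,1,2,2,1} = 0
G(16) = mex{0,2,0,2,2} = 1
G(17) = mex{0,0,3,0,2} = 1
G(18) = mex{1,0,1,3,0} = 2
G(19) = mex{1,1,2,1,3} = 0
G(20) = mex{2,1,0,2,1} = 3
G(21) = mex{0,2,0,0,2} = 1
G(22) = mex{3,0,1,0,0} = 2
G(23) = mex{1,3,1,1,0} = 2
G(24) = mex{2,1,2,1,1} = 0
G(25) = mex{2,2,0,2,1} = 3
Pile A: G(14) = 0.
Pile B: G(7) = 1.
Pile C: G(25) = 3.
Combined Grundy value = 0 ⊕ 1 ⊕ 3 = 2.
A winning move leaves total XOR = 0, i.e. changes one component's Grundy value g to g ⊕ X where X is the current total.
Pile A: need g' = 0⊕2 = 2. Options: 14−2→G=1, 14−3→G=3, 14−6→G=2, 14−7→G=1, 14−8→G=3. Hits: 1.
Pile B: need g' = 1⊕2 = 3. Options: 7−2→G=0, 7−3→G=2, 7−6→G=0, 7−7→G=0. Hits: 0.
Pile C: need g' = 3⊕2 = 1. Options: 25−2→G=2, 25−3→G=2, 25−6→G=0, 25−7→G=2, 25−8→G=1. Hits: 1.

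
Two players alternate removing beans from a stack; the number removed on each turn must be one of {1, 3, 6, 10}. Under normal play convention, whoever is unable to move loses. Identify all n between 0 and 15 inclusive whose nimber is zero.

G(0) = 0
G(1) = mex{0} = 1
G(2) = mex{1} = 0
G(3) = mex{0,0} = 1
G(4) = mex{1,1} = 0
G(5) = mex{0,0} = 1
G(6) = mex{1,1,0} = 2
G(7) = mex{2,0,1} = 3
G(8) = mex{3,1,0} = 2
G(9) = mex{2,2,1} = 0
G(10) = mex{0,3,0,0} = 1
G(11) = mex{1,2,1,1} = 0
G(12) = mex{0,0,2,0} = 1
G(13) = mex{1,1,3,1} = 0
G(14) = mex{0,0,2,0} = 1
G(15) = mex{1,1,0,1} = 2
P-positions are exactly the n with G(n) = 0.

0, 2, 4, 9, 11, 13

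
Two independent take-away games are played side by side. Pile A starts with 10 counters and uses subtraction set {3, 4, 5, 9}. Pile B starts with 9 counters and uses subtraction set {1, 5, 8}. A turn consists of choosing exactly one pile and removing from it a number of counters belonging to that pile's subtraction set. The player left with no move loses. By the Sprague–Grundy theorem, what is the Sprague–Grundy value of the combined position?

Pile A, S = {3, 4, 5, 9}:
n :  0  1  2  3  4  5  6  7  8  9 10
G :  0  0  0  1  1  1  2  2  0  3  3
G_A(10) = 3.
Pile B, S = {1, 5, 8}:
G(0) = 0
G(1) = mex{0} = 1
G(2) = mex{1} = 0
G(3) = mex{0} = 1
G(4) = mex{1} = 0
G(5) = mex{0,0} = 1
G(6) = mex{1,1} = 0
G(7) = mex{0,0} = 1
G(8) = mex{1,1,0} = 2
G(9) = mex{2,0,1} = 3
G_B(9) = 3.
Combined Grundy value = 3 ⊕ 3 = 0.

0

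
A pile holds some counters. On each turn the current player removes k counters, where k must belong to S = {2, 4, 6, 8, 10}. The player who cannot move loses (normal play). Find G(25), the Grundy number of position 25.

0

G(0) = 0
G(1) = mex{} = 0
G(2) = mex{0} = 1
G(3) = mex{0} = 1
G(4) = mex{1,0} = 2
G(5) = mex{1,0} = 2
G(6) = mex{2,1,0} = 3
G(7) = mex{2,1,0} = 3
G(8) = mex{3,2,1,0} = 4
G(9) = mex{3,2,1,0} = 4
G(10) = mex{4,3,2,1,0} = 5
G(11) = mex{4,3,2,1,0} = 5
G(12) = mex{5,4,3,2,1} = 0
G(13) = mex{5,4,3,2,1} = 0
G(14) = mex{0,5,4,3,2} = 1
G(15) = mex{0,5,4,3,2} = 1
G(16) = mex{1,0,5,4,3} = 2
G(17) = mex{1,0,5,4,3} = 2
G(18) = mex{2,1,0,5,4} = 3
G(19) = mex{2,1,0,5,4} = 3
G(20) = mex{3,2,1,0,5} = 4
G(21) = mex{3,2,1,0,5} = 4
G(22) = mex{4,3,2,1,0} = 5
G(23) = mex{4,3,2,1,0} = 5
G(24) = mex{5,4,3,2,1} = 0
G(25) = mex{5,4,3,2,1} = 0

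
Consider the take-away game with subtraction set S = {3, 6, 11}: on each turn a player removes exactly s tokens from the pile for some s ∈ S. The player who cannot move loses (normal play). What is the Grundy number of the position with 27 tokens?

G(0) = 0
G(1) = mex{} = 0
G(2) = mex{} = 0
G(3) = mex{0} = 1
G(4) = mex{0} = 1
G(5) = mex{0} = 1
G(6) = mex{1,0} = 2
G(7) = mex{1,0} = 2
G(8) = mex{1,0} = 2
G(9) = mex{2,1} = 0
G(10) = mex{2,1} = 0
G(11) = mex{2,1,0} = 3
G(12) = mex{0,2,0} = 1
G(13) = mex{0,2,0} = 1
G(14) = mex{3,2,1} = 0
G(15) = mex{1,0,1} = 2
G(16) = mex{1,0,1} = 2
G(17) = mex{0,3,2} = 1
G(18) = mex{2,1,2} = 0
G(19) = mex{2,1,2} = 0
G(20) = mex{1,0,0} = 2
G(21) = mex{0,2,0} = 1
G(22) = mex{0,2,3} = 1
G(23) = mex{2,1,1} = 0
G(24) = mex{1,0,1} = 2
G(25) = mex{1,0,0} = 2
G(26) = mex{0,2,2} = 1
G(27) = mex{2,1,2} = 0

0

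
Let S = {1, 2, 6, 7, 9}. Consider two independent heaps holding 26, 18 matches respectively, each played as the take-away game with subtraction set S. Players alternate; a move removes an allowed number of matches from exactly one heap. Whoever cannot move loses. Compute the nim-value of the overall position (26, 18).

0

All heaps use S = {1, 2, 6, 7, 9}:
n :  0  1  2  3  4  5  6  7  8  9 10 11 12 13 14 15 16 17 18 19 20 21 22 23 24 25 26
G :  0  1  2  0  1  2  3  4  0  1  2  0  1  2  3  4  0  1  2  0  1  2  3  4  0  1  2
Heap A: G(26) = 2.
Heap B: G(18) = 2.
Combined Grundy value = 2 ⊕ 2 = 0.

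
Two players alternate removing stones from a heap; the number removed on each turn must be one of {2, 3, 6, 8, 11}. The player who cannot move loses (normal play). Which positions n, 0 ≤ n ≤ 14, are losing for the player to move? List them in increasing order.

0, 1, 5, 10, 14

n :  0  1  2  3  4  5  6  7  8  9 10 11 12 13 14
G :  0  0  1  1  2  0  3  1  2  2  0  3  1  2  0
P-positions are exactly the n with G(n) = 0.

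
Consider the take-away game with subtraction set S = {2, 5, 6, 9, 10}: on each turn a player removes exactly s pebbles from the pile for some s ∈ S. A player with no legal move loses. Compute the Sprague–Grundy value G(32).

1

n :  0  1  2  3  4  5  6  7  8  9 10 11 12 13 14 15 16 17 18 19 20 21 22 23 24 25 26 27 28 29 30 31 32
G :  0  0  1  1  0  2  1  3  0  2  1  3  0  2  1  0  0  1  1  0  2  1  3  0  2  1  3  0  2  1  0  0  1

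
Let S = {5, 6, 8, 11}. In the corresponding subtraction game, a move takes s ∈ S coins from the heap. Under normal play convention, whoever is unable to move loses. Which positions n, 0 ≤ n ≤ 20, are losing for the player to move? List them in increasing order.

0, 1, 2, 3, 4, 16, 17, 18, 19, 20

G(0) = 0
G(1) = mex{} = 0
G(2) = mex{} = 0
G(3) = mex{} = 0
G(4) = mex{} = 0
G(5) = mex{0} = 1
G(6) = mex{0,0} = 1
G(7) = mex{0,0} = 1
G(8) = mex{0,0,0} = 1
G(9) = mex{0,0,0} = 1
G(10) = mex{1,0,0} = 2
G(11) = mex{1,1,0,0} = 2
G(12) = mex{1,1,0,0} = 2
G(13) = mex{1,1,1,0} = 2
G(14) = mex{1,1,1,0} = 2
G(15) = mex{2,1,1,0} = 3
G(16) = mex{2,2,1,1} = 0
G(17) = mex{2,2,1,1} = 0
G(18) = mex{2,2,2,1} = 0
G(19) = mex{2,2,2,1} = 0
G(20) = mex{3,2,2,1} = 0
P-positions are exactly the n with G(n) = 0.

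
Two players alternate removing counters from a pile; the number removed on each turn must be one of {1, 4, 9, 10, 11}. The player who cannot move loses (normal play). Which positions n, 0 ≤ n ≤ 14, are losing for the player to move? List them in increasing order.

n :  0  1  2  3  4  5  6  7  8  9 10 11 12 13 14
G :  0  1  0  1  2  0  1  0  1  2  3  2  3  4  5
P-positions are exactly the n with G(n) = 0.

0, 2, 5, 7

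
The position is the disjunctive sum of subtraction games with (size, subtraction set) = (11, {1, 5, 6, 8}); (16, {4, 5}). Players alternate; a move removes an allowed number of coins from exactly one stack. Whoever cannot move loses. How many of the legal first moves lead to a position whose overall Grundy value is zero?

Stack A, S = {1, 5, 6, 8}:
G(0) = 0
G(1) = mex{0} = 1
G(2) = mex{1} = 0
G(3) = mex{0} = 1
G(4) = mex{1} = 0
G(5) = mex{0,0} = 1
G(6) = mex{1,1,0} = 2
G(7) = mex{2,0,1} = 3
G(8) = mex{3,1,0,0} = 2
G(9) = mex{2,0,1,1} = 3
G(10) = mex{3,1,0,0} = 2
G(11) = mex{2,2,1,1} = 0
G_A(11) = 0.
Stack B, S = {4, 5}:
G(0) = 0
G(1) = mex{} = 0
G(2) = mex{} = 0
G(3) = mex{} = 0
G(4) = mex{0} = 1
G(5) = mex{0,0} = 1
G(6) = mex{0,0} = 1
G(7) = mex{0,0} = 1
G(8) = mex{1,0} = 2
G(9) = mex{1,1} = 0
G(10) = mex{1,1} = 0
G(11) = mex{1,1} = 0
G(12) = mex{2,1} = 0
G(13) = mex{0,2} = 1
G(14) = mex{0,0} = 1
G(15) = mex{0,0} = 1
G(16) = mex{0,0} = 1
G_B(16) = 1.
Combined Grundy value = 0 ⊕ 1 = 1.
A winning move leaves total XOR = 0, i.e. changes one component's Grundy value g to g ⊕ X where X is the current total.
Stack A: need g' = 0⊕1 = 1. Options: 11−1→G=2, 11−5→G=2, 11−6→G=1, 11−8→G=1. Hits: 2.
Stack B: need g' = 1⊕1 = 0. Options: 16−4→G=0, 16−5→G=0. Hits: 2.

4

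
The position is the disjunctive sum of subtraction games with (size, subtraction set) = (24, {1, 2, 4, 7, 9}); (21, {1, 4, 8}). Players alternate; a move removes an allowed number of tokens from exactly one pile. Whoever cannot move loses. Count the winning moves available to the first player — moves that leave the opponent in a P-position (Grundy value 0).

Pile A, S = {1, 2, 4, 7, 9}:
n :  0  1  2  3  4  5  6  7  8  9 10 11 12 13 14 15 16 17 18 19 20 21 22 23 24
G :  0  1  2  0  1  2  0  1  2  3  4  0  1  2  0  1  2  0  1  2  3  4  0  1  2
G_A(24) = 2.
Pile B, S = {1, 4, 8}:
n :  0  1  2  3  4  5  6  7  8  9 10 11 12 13 14 15 16 17 18 19 20 21
G :  0  1  0  1  2  0  1  0  1  2  3  2  0  1  0  1  2  0  1  0  1  2
G_B(21) = 2.
Combined Grundy value = 2 ⊕ 2 = 0.
A winning move leaves total XOR = 0, i.e. changes one component's Grundy value g to g ⊕ X where X is the current total.
Pile A: target g' = 2⊕0 = 2, but every legal move changes the Grundy value (mex property), so 0 moves.
Pile B: target g' = 2⊕0 = 2, but every legal move changes the Grundy value (mex property), so 0 moves.

0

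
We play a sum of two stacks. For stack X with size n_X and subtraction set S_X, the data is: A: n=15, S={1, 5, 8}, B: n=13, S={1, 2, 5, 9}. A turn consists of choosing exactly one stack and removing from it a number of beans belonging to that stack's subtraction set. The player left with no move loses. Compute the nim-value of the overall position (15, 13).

Stack A, S = {1, 5, 8}:
n :  0  1  2  3  4  5  6  7  8  9 10 11 12 13 14 15
G :  0  1  0  1  0  1  0  1  2  3  2  3  2  0  1  0
G_A(15) = 0.
Stack B, S = {1, 2, 5, 9}:
n :  0  1  2  3  4  5  6  7  8  9 10 11 12 13
G :  0  1  2  0  1  2  0  1  2  3  0  1  2  0
G_B(13) = 0.
Combined Grundy value = 0 ⊕ 0 = 0.

0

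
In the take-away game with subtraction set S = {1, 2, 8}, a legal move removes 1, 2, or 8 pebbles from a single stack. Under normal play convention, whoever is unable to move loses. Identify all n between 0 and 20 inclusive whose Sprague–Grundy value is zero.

G(0) = 0
G(1) = mex{0} = 1
G(2) = mex{1,0} = 2
G(3) = mex{2,1} = 0
G(4) = mex{0,2} = 1
G(5) = mex{1,0} = 2
G(6) = mex{2,1} = 0
G(7) = mex{0,2} = 1
G(8) = mex{1,0,0} = 2
G(9) = mex{2,1,1} = 0
G(10) = mex{0,2,2} = 1
G(11) = mex{1,0,0} = 2
G(12) = mex{2,1,1} = 0
G(13) = mex{0,2,2} = 1
G(14) = mex{1,0,0} = 2
G(15) = mex{2,1,1} = 0
G(16) = mex{0,2,2} = 1
G(17) = mex{1,0,0} = 2
G(18) = mex{2,1,1} = 0
G(19) = mex{0,2,2} = 1
G(20) = mex{1,0,0} = 2
P-positions are exactly the n with G(n) = 0.

0, 3, 6, 9, 12, 15, 18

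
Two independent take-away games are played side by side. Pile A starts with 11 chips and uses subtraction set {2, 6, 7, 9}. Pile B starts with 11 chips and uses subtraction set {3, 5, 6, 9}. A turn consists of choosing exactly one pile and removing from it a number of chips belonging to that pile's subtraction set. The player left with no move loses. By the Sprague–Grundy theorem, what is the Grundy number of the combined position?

Pile A, S = {2, 6, 7, 9}:
G(0) = 0
G(1) = mex{} = 0
G(2) = mex{0} = 1
G(3) = mex{0} = 1
G(4) = mex{1} = 0
G(5) = mex{1} = 0
G(6) = mex{0,0} = 1
G(7) = mex{0,0,0} = 1
G(8) = mex{1,1,0} = 2
G(9) = mex{1,1,1,0} = 2
G(10) = mex{2,0,1,0} = 3
G(11) = mex{2,0,0,1} = 3
G_A(11) = 3.
Pile B, S = {3, 5, 6, 9}:
G(0) = 0
G(1) = mex{} = 0
G(2) = mex{} = 0
G(3) = mex{0} = 1
G(4) = mex{0} = 1
G(5) = mex{0,0} = 1
G(6) = mex{1,0,0} = 2
G(7) = mex{1,0,0} = 2
G(8) = mex{1,1,0} = 2
G(9) = mex{2,1,1,0} = 3
G(10) = mex{2,1,1,0} = 3
G(11) = mex{2,2,1,0} = 3
G_B(11) = 3.
Combined Grundy value = 3 ⊕ 3 = 0.

0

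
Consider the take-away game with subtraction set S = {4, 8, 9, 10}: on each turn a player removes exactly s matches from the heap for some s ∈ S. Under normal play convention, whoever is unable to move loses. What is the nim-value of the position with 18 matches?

1

n :  0  1  2  3  4  5  6  7  8  9 10 11 12 13 14 15 16 17 18
G :  0  0  0  0  1  1  1  1  2  2  2  2  3  3  0  0  0  0  1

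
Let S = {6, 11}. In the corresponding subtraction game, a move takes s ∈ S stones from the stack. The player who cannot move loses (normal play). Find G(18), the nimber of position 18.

G(0) = 0
G(1) = mex{} = 0
G(2) = mex{} = 0
G(3) = mex{} = 0
G(4) = mex{} = 0
G(5) = mex{} = 0
G(6) = mex{0} = 1
G(7) = mex{0} = 1
G(8) = mex{0} = 1
G(9) = mex{0} = 1
G(10) = mex{0} = 1
G(11) = mex{0,0} = 1
G(12) = mex{1,0} = 2
G(13) = mex{1,0} = 2
G(14) = mex{1,0} = 2
G(15) = mex{1,0} = 2
G(16) = mex{1,0} = 2
G(17) = mex{1,1} = 0
G(18) = mex{2,1} = 0

0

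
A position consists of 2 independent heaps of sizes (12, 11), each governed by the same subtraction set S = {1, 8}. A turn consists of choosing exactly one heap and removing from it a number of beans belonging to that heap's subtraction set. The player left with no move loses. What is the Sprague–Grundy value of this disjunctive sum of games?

1

All heaps use S = {1, 8}:
n :  0  1  2  3  4  5  6  7  8  9 10 11 12
G :  0  1  0  1  0  1  0  1  2  0  1  0  1
Heap A: G(12) = 1.
Heap B: G(11) = 0.
Combined Grundy value = 1 ⊕ 0 = 1.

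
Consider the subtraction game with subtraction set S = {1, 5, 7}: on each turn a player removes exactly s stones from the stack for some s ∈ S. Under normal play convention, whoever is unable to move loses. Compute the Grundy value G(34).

n :  0  1  2  3  4  5  6  7  8  9 10 11 12 13 14 15 16 17 18 19 20 21 22 23 24 25 26 27 28 29 30 31 32 33 34
G :  0  1  0  1  0  1  0  1  0  1  0  1  0  1  0  1  0  1  0  1  0  1  0  1  0  1  0  1  0  1  0  1  0  1  0

0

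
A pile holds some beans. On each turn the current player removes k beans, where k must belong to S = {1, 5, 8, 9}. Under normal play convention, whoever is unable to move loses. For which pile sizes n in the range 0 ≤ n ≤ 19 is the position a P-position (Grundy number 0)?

0, 2, 4, 6, 16, 18

G(0) = 0
G(1) = mex{0} = 1
G(2) = mex{1} = 0
G(3) = mex{0} = 1
G(4) = mex{1} = 0
G(5) = mex{0,0} = 1
G(6) = mex{1,1} = 0
G(7) = mex{0,0} = 1
G(8) = mex{1,1,0} = 2
G(9) = mex{2,0,1,0} = 3
G(10) = mex{3,1,0,1} = 2
G(11) = mex{2,0,1,0} = 3
G(12) = mex{3,1,0,1} = 2
G(13) = mex{2,2,1,0} = 3
G(14) = mex{3,3,0,1} = 2
G(15) = mex{2,2,1,0} = 3
G(16) = mex{3,3,2,1} = 0
G(17) = mex{0,2,3,2} = 1
G(18) = mex{1,3,2,3} = 0
G(19) = mex{0,2,3,2} = 1
P-positions are exactly the n with G(n) = 0.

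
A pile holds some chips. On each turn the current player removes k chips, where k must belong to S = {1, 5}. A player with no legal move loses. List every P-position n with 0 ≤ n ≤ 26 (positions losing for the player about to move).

0, 2, 4, 6, 8, 10, 12, 14, 16, 18, 20, 22, 24, 26

G(0) = 0
G(1) = mex{0} = 1
G(2) = mex{1} = 0
G(3) = mex{0} = 1
G(4) = mex{1} = 0
G(5) = mex{0,0} = 1
G(6) = mex{1,1} = 0
G(7) = mex{0,0} = 1
G(8) = mex{1,1} = 0
G(9) = mex{0,0} = 1
G(10) = mex{1,1} = 0
G(11) = mex{0,0} = 1
G(12) = mex{1,1} = 0
G(13) = mex{0,0} = 1
G(14) = mex{1,1} = 0
G(15) = mex{0,0} = 1
G(16) = mex{1,1} = 0
G(17) = mex{0,0} = 1
G(18) = mex{1,1} = 0
G(19) = mex{0,0} = 1
G(20) = mex{1,1} = 0
G(21) = mex{0,0} = 1
G(22) = mex{1,1} = 0
G(23) = mex{0,0} = 1
G(24) = mex{1,1} = 0
G(25) = mex{0,0} = 1
G(26) = mex{1,1} = 0
P-positions are exactly the n with G(n) = 0.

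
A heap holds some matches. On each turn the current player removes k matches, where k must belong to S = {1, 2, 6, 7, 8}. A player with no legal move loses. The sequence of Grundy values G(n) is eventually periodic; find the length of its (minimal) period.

12

G(0) = 0
G(1) = mex{0} = 1
G(2) = mex{1,0} = 2
G(3) = mex{2,1} = 0
G(4) = mex{0,2} = 1
G(5) = mex{1,0} = 2
G(6) = mex{2,1,0} = 3
G(7) = mex{3,2,1,0} = 4
G(8) = mex{4,3,2,1,0} = 5
G(9) = mex{5,4,0,2,1} = 3
G(10) = mex{3,5,1,0,2} = 4
G(11) = mex{4,3,2,1,0} = 5
G(12) = mex{5,4,3,2,1} = 0
G(13) = mex{0,5,4,3,2} = 1
G(14) = mex{1,0,5,4,3} = 2
G(15) = mex{2,1,3,5,4} = 0
G(16) = mex{0,2,4,3,5} = 1
G(17) = mex{1,0,5,4,3} = 2
G(18) = mex{2,1,0,5,4} = 3
G(19) = mex{3,2,1,0,5} = 4
G(20) = mex{4,3,2,1,0} = 5
G(21) = mex{5,4,0,2,1} = 3
G(22) = mex{3,5,1,0,2} = 4
G(23) = mex{4,3,2,1,0} = 5
G(24) = mex{5,4,3,2,1} = 0
G(25) = mex{0,5,4,3,2} = 1
G(n+12) = G(n) holds for n = 0,…,7 (a full window of length max(S) = 8), so the sequence is purely periodic with period 12.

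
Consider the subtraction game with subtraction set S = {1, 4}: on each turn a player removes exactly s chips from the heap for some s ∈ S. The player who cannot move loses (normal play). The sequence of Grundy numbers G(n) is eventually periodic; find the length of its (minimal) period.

5

G(0) = 0
G(1) = mex{0} = 1
G(2) = mex{1} = 0
G(3) = mex{0} = 1
G(4) = mex{1,0} = 2
G(5) = mex{2,1} = 0
G(6) = mex{0,0} = 1
G(7) = mex{1,1} = 0
G(8) = mex{0,2} = 1
G(9) = mex{1,0} = 2
G(10) = mex{2,1} = 0
G(11) = mex{0,0} = 1
G(12) = mex{1,1} = 0
G(13) = mex{0,2} = 1
G(14) = mex{1,0} = 2
G(n+5) = G(n) holds for n = 0,…,3 (a full window of length max(S) = 4), so the sequence is purely periodic with period 5.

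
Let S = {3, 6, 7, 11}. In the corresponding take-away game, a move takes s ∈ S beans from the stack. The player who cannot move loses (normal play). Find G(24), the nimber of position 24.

n :  0  1  2  3  4  5  6  7  8  9 10 11 12 13 14 15 16 17 18 19 20 21 22 23 24
G :  0  0  0  1  1  1  2  2  2  3  0  3  4  1  0  0  2  1  1  0  2  2  1  0  0

0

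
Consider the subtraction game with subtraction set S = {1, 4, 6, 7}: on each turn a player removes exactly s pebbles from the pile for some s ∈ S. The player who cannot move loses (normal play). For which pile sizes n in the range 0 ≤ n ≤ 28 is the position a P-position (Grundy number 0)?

0, 2, 5, 10, 13, 15, 18, 23, 26, 28

G(0) = 0
G(1) = mex{0} = 1
G(2) = mex{1} = 0
G(3) = mex{0} = 1
G(4) = mex{1,0} = 2
G(5) = mex{2,1} = 0
G(6) = mex{0,0,0} = 1
G(7) = mex{1,1,1,0} = 2
G(8) = mex{2,2,0,1} = 3
G(9) = mex{3,0,1,0} = 2
G(10) = mex{2,1,2,1} = 0
G(11) = mex{0,2,0,2} = 1
G(12) = mex{1,3,1,0} = 2
G(13) = mex{2,2,2,1} = 0
G(14) = mex{0,0,3,2} = 1
G(15) = mex{1,1,2,3} = 0
G(16) = mex{0,2,0,2} = 1
G(17) = mex{1,0,1,0} = 2
G(18) = mex{2,1,2,1} = 0
G(19) = mex{0,0,0,2} = 1
G(20) = mex{1,1,1,0} = 2
G(21) = mex{2,2,0,1} = 3
G(22) = mex{3,0,1,0} = 2
G(23) = mex{2,1,2,1} = 0
G(24) = mex{0,2,0,2} = 1
G(25) = mex{1,3,1,0} = 2
G(26) = mex{2,2,2,1} = 0
G(27) = mex{0,0,3,2} = 1
G(28) = mex{1,1,2,3} = 0
P-positions are exactly the n with G(n) = 0.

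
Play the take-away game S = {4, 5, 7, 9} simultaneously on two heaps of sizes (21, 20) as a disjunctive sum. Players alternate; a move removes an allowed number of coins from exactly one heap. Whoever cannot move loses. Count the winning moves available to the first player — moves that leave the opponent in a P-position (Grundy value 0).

All heaps use S = {4, 5, 7, 9}:
n :  0  1  2  3  4  5  6  7  8  9 10 11 12 13 14 15 16 17 18 19 20 21
G :  0  0  0  0  1  1  1  1  2  2  2  2  3  0  0  0  0  1  1  1  1  2
Heap A: G(21) = 2.
Heap B: G(20) = 1.
Combined Grundy value = 2 ⊕ 1 = 3.
A winning move leaves total XOR = 0, i.e. changes one component's Grundy value g to g ⊕ X where X is the current total.
Heap A: need g' = 2⊕3 = 1. Options: 21−4→G=1, 21−5→G=0, 21−7→G=0, 21−9→G=3. Hits: 1.
Heap B: need g' = 1⊕3 = 2. Options: 20−4→G=0, 20−5→G=0, 20−7→G=0, 20−9→G=2. Hits: 1.

2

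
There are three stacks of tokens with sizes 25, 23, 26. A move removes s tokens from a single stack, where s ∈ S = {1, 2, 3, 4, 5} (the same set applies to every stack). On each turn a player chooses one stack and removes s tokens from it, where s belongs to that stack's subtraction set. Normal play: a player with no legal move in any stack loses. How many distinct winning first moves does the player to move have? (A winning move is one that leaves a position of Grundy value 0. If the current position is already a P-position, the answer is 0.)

All stacks use S = {1, 2, 3, 4, 5}:
n :  0  1  2  3  4  5  6  7  8  9 10 11 12 13 14 15 16 17 18 19 20 21 22 23 24 25 26
G :  0  1  2  3  4  5  0  1  2  3  4  5  0  1  2  3  4  5  0  1  2  3  4  5  0  1  2
Stack A: G(25) = 1.
Stack B: G(23) = 5.
Stack C: G(26) = 2.
Combined Grundy value = 1 ⊕ 5 ⊕ 2 = 6.
A winning move leaves total XOR = 0, i.e. changes one component's Grundy value g to g ⊕ X where X is the current total.
Stack A: need g' = 1⊕6 = 7. Options: 25−1→G=0, 25−2→G=5, 25−3→G=4, 25−4→G=3, 25−5→G=2. Hits: 0.
Stack B: need g' = 5⊕6 = 3. Options: 23−1→G=4, 23−2→G=3, 23−3→G=2, 23−4→G=1, 23−5→G=0. Hits: 1.
Stack C: need g' = 2⊕6 = 4. Options: 26−1→G=1, 26−2→G=0, 26−3→G=5, 26−4→G=4, 26−5→G=3. Hits: 1.

2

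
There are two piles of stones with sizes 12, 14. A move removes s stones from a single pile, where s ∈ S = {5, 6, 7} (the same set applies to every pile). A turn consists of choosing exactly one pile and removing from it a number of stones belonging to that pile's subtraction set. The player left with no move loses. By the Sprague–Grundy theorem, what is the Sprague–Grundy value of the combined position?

0

All piles use S = {5, 6, 7}:
G(0) = 0
G(1) = mex{} = 0
G(2) = mex{} = 0
G(3) = mex{} = 0
G(4) = mex{} = 0
G(5) = mex{0} = 1
G(6) = mex{0,0} = 1
G(7) = mex{0,0,0} = 1
G(8) = mex{0,0,0} = 1
G(9) = mex{0,0,0} = 1
G(10) = mex{1,0,0} = 2
G(11) = mex{1,1,0} = 2
G(12) = mex{1,1,1} = 0
G(13) = mex{1,1,1} = 0
G(14) = mex{1,1,1} = 0
Pile A: G(12) = 0.
Pile B: G(14) = 0.
Combined Grundy value = 0 ⊕ 0 = 0.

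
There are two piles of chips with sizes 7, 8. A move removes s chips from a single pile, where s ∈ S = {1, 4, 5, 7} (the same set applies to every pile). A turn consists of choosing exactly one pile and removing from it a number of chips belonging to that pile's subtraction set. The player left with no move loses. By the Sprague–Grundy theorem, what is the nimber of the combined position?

All piles use S = {1, 4, 5, 7}:
G(0) = 0
G(1) = mex{0} = 1
G(2) = mex{1} = 0
G(3) = mex{0} = 1
G(4) = mex{1,0} = 2
G(5) = mex{2,1,0} = 3
G(6) = mex{3,0,1} = 2
G(7) = mex{2,1,0,0} = 3
G(8) = mex{3,2,1,1} = 0
Pile A: G(7) = 3.
Pile B: G(8) = 0.
Combined Grundy value = 3 ⊕ 0 = 3.

3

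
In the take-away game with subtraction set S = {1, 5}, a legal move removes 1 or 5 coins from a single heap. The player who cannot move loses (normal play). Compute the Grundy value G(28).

0

G(0) = 0
G(1) = mex{0} = 1
G(2) = mex{1} = 0
G(3) = mex{0} = 1
G(4) = mex{1} = 0
G(5) = mex{0,0} = 1
G(6) = mex{1,1} = 0
G(7) = mex{0,0} = 1
G(8) = mex{1,1} = 0
G(9) = mex{0,0} = 1
G(10) = mex{1,1} = 0
G(11) = mex{0,0} = 1
G(12) = mex{1,1} = 0
G(13) = mex{0,0} = 1
G(14) = mex{1,1} = 0
G(15) = mex{0,0} = 1
G(16) = mex{1,1} = 0
G(17) = mex{0,0} = 1
G(18) = mex{1,1} = 0
G(19) = mex{0,0} = 1
G(20) = mex{1,1} = 0
G(21) = mex{0,0} = 1
G(22) = mex{1,1} = 0
G(23) = mex{0,0} = 1
G(24) = mex{1,1} = 0
G(25) = mex{0,0} = 1
G(26) = mex{1,1} = 0
G(27) = mex{0,0} = 1
G(28) = mex{1,1} = 0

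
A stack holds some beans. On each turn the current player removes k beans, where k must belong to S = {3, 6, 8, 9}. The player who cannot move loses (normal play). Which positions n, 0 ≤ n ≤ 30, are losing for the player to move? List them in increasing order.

n :  0  1  2  3  4  5  6  7  8  9 10 11 12 13 14 15 16 17 18 19 20 21 22 23 24 25 26 27 28 29 30
G :  0  0  0  1  1  1  2  2  2  3  3  3  0  0  0  1  1  1  2  2  2  3  3  3  0  0  0  1  1  1  2
P-positions are exactly the n with G(n) = 0.

0, 1, 2, 12, 13, 14, 24, 25, 26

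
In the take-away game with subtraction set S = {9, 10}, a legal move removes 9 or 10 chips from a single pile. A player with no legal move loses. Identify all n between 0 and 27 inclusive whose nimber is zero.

0, 1, 2, 3, 4, 5, 6, 7, 8, 19, 20, 21, 22, 23, 24, 25, 26, 27

n :  0  1  2  3  4  5  6  7  8  9 10 11 12 13 14 15 16 17 18 19 20 21 22 23 24 25 26 27
G :  0  0  0  0  0  0  0  0  0  1  1  1  1  1  1  1  1  1  2  0  0  0  0  0  0  0  0  0
P-positions are exactly the n with G(n) = 0.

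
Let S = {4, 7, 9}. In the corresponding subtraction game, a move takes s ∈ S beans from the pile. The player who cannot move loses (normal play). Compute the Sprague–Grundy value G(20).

n :  0  1  2  3  4  5  6  7  8  9 10 11 12 13 14 15 16 17 18 19 20
G :  0  0  0  0  1  1  1  1  2  2  2  2  3  0  0  0  0  1  1  1  1

1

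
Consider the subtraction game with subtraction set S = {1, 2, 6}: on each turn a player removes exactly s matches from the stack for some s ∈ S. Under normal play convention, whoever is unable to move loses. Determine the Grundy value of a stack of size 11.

n :  0  1  2  3  4  5  6  7  8  9 10 11
G :  0  1  2  0  1  2  3  0  1  2  0  1

1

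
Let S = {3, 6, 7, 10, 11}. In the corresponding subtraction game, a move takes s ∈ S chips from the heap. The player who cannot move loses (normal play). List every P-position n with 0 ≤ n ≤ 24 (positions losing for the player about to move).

0, 1, 2, 14, 15, 16

G(0) = 0
G(1) = mex{} = 0
G(2) = mex{} = 0
G(3) = mex{0} = 1
G(4) = mex{0} = 1
G(5) = mex{0} = 1
G(6) = mex{1,0} = 2
G(7) = mex{1,0,0} = 2
G(8) = mex{1,0,0} = 2
G(9) = mex{2,1,0} = 3
G(10) = mex{2,1,1,0} = 3
G(11) = mex{2,1,1,0,0} = 3
G(12) = mex{3,2,1,0,0} = 4
G(13) = mex{3,2,2,1,0} = 4
G(14) = mex{3,2,2,1,1} = 0
G(15) = mex{4,3,2,1,1} = 0
G(16) = mex{4,3,3,2,1} = 0
G(17) = mex{0,3,3,2,2} = 1
G(18) = mex{0,4,3,2,2} = 1
G(19) = mex{0,4,4,3,2} = 1
G(20) = mex{1,0,4,3,3} = 2
G(21) = mex{1,0,0,3,3} = 2
G(22) = mex{1,0,0,4,3} = 2
G(23) = mex{2,1,0,4,4} = 3
G(24) = mex{2,1,1,0,4} = 3
P-positions are exactly the n with G(n) = 0.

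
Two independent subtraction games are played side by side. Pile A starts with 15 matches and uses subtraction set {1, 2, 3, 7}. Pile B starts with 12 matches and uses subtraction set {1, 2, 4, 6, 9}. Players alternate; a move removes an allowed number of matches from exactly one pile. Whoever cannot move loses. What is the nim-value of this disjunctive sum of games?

2

Pile A, S = {1, 2, 3, 7}:
n :  0  1  2  3  4  5  6  7  8  9 10 11 12 13 14 15
G :  0  1  2  3  0  1  2  3  0  1  2  3  0  1  2  3
G_A(15) = 3.
Pile B, S = {1, 2, 4, 6, 9}:
n :  0  1  2  3  4  5  6  7  8  9 10 11 12
G :  0  1  2  0  1  2  3  4  0  1  2  0  1
G_B(12) = 1.
Combined Grundy value = 3 ⊕ 1 = 2.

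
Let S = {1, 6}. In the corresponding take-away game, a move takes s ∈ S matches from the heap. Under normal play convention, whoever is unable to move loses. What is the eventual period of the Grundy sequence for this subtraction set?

7

n :  0  1  2  3  4  5  6  7  8  9 10 11 12 13 14 15
G :  0  1  0  1  0  1  2  0  1  0  1  0  1  2  0  1
G(n+7) = G(n) holds for n = 0,…,5 (a full window of length max(S) = 6), so the sequence is purely periodic with period 7.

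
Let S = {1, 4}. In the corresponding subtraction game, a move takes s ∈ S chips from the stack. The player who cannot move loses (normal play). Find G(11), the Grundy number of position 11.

G(0) = 0
G(1) = mex{0} = 1
G(2) = mex{1} = 0
G(3) = mex{0} = 1
G(4) = mex{1,0} = 2
G(5) = mex{2,1} = 0
G(6) = mex{0,0} = 1
G(7) = mex{1,1} = 0
G(8) = mex{0,2} = 1
G(9) = mex{1,0} = 2
G(10) = mex{2,1} = 0
G(11) = mex{0,0} = 1

1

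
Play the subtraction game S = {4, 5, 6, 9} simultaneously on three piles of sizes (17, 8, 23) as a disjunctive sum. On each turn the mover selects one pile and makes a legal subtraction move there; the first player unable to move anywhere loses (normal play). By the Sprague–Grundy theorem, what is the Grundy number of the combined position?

1

All piles use S = {4, 5, 6, 9}:
G(0) = 0
G(1) = mex{} = 0
G(2) = mex{} = 0
G(3) = mex{} = 0
G(4) = mex{0} = 1
G(5) = mex{0,0} = 1
G(6) = mex{0,0,0} = 1
G(7) = mex{0,0,0} = 1
G(8) = mex{1,0,0} = 2
G(9) = mex{1,1,0,0} = 2
G(10) = mex{1,1,1,0} = 2
G(11) = mex{1,1,1,0} = 2
G(12) = mex{2,1,1,0} = 3
G(13) = mex{2,2,1,1} = 0
G(14) = mex{2,2,2,1} = 0
G(15) = mex{2,2,2,1} = 0
G(16) = mex{3,2,2,1} = 0
G(17) = mex{0,3,2,2} = 1
G(18) = mex{0,0,3,2} = 1
G(19) = mex{0,0,0,2} = 1
G(20) = mex{0,0,0,2} = 1
G(21) = mex{1,0,0,3} = 2
G(22) = mex{1,1,0,0} = 2
G(23) = mex{1,1,1,0} = 2
Pile A: G(17) = 1.
Pile B: G(8) = 2.
Pile C: G(23) = 2.
Combined Grundy value = 1 ⊕ 2 ⊕ 2 = 1.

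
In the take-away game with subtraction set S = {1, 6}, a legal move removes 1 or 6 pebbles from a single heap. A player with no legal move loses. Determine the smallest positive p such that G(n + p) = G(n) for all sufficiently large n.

n :  0  1  2  3  4  5  6  7  8  9 10 11 12 13 14 15
G :  0  1  0  1  0  1  2  0  1  0  1  0  1  2  0  1
G(n+7) = G(n) holds for n = 0,…,5 (a full window of length max(S) = 6), so the sequence is purely periodic with period 7.

7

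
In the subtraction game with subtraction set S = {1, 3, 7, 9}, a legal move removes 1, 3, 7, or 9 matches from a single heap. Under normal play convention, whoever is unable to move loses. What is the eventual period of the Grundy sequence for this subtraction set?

2

G(0) = 0
G(1) = mex{0} = 1
G(2) = mex{1} = 0
G(3) = mex{0,0} = 1
G(4) = mex{1,1} = 0
G(5) = mex{0,0} = 1
G(6) = mex{1,1} = 0
G(7) = mex{0,0,0} = 1
G(8) = mex{1,1,1} = 0
G(9) = mex{0,0,0,0} = 1
G(10) = mex{1,1,1,1} = 0
G(11) = mex{0,0,0,0} = 1
G(12) = mex{1,1,1,1} = 0
G(13) = mex{0,0,0,0} = 1
G(14) = mex{1,1,1,1} = 0
G(n+2) = G(n) holds for n = 0,…,8 (a full window of length max(S) = 9), so the sequence is purely periodic with period 2.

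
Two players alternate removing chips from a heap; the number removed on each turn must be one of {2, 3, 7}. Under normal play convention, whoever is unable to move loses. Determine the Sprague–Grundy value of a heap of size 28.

1

n :  0  1  2  3  4  5  6  7  8  9 10 11 12 13 14 15 16 17 18 19 20 21 22 23 24 25 26 27 28
G :  0  0  1  1  2  0  0  1  1  2  0  0  1  1  2  0  0  1  1  2  0  0  1  1  2  0  0  1  1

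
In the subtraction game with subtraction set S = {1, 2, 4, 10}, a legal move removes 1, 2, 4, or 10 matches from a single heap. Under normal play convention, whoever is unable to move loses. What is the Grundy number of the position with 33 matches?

G(0) = 0
G(1) = mex{0} = 1
G(2) = mex{1,0} = 2
G(3) = mex{2,1} = 0
G(4) = mex{0,2,0} = 1
G(5) = mex{1,0,1} = 2
G(6) = mex{2,1,2} = 0
G(7) = mex{0,2,0} = 1
G(8) = mex{1,0,1} = 2
G(9) = mex{2,1,2} = 0
G(10) = mex{0,2,0,0} = 1
G(11) = mex{1,0,1,1} = 2
G(12) = mex{2,1,2,2} = 0
G(13) = mex{0,2,0,0} = 1
G(14) = mex{1,0,1,1} = 2
G(15) = mex{2,1,2,2} = 0
G(16) = mex{0,2,0,0} = 1
G(17) = mex{1,0,1,1} = 2
G(18) = mex{2,1,2,2} = 0
G(19) = mex{0,2,0,0} = 1
G(20) = mex{1,0,1,1} = 2
G(21) = mex{2,1,2,2} = 0
G(22) = mex{0,2,0,0} = 1
G(23) = mex{1,0,1,1} = 2
G(24) = mex{2,1,2,2} = 0
G(25) = mex{0,2,0,0} = 1
G(26) = mex{1,0,1,1} = 2
G(27) = mex{2,1,2,2} = 0
G(28) = mex{0,2,0,0} = 1
G(29) = mex{1,0,1,1} = 2
G(30) = mex{2,1,2,2} = 0
G(31) = mex{0,2,0,0} = 1
G(32) = mex{1,0,1,1} = 2
G(33) = mex{2,1,2,2} = 0

0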